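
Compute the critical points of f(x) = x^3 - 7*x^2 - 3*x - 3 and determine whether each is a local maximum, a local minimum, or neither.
f'(x) = 3*x^2 - 14*x - 3

Solve f'(x) = 0:
  3*x^2 - 14*x - 3 = 0 has no rational roots; quadratic formula: x = (14 ± √232)/6.
  ⇒ x = 7/3 - sqrt(58)/3 ≈ -0.2053, 7/3 + sqrt(58)/3 ≈ 4.8719

f''(x) = 6*x - 14
Second-derivative test at each critical point:
  f''(-0.2053) = -15.2315 < 0 → local maximum
  f''(4.8719) = 15.2315 > 0 → local minimum

Critical points: x = 7/3 - sqrt(58)/3 ≈ -0.2053 (local maximum); x = 7/3 + sqrt(58)/3 ≈ 4.8719 (local minimum)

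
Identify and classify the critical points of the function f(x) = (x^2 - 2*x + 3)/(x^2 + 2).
f'(x) = 2*(x^2 - x - 2)/(x^4 + 4*x^2 + 4)

Solve f'(x) = 0:
  f'(x) = 2*(x - 2)*(x + 1)/(x^2 + 2)^2; the denominator is positive wherever f is defined, so f'(x) = 0 ⇔ 2*x^2 - 2*x - 4 = 0.
  Factor: 2*x^2 - 2*x - 4 = 2*(x - 2)*(x + 1) = 0.
  ⇒ x = -1, 2

f''(x) = 2*(-2*x^3 + 3*x^2 + 12*x - 2)/(x^6 + 6*x^4 + 12*x^2 + 8)
Second-derivative test at each critical point:
  f''(-1) = -2/3 < 0 → local maximum
  f''(2) = 1/6 > 0 → local minimum

Critical points: x = -1 (local maximum); x = 2 (local minimum)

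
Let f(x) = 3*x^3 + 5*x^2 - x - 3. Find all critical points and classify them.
f'(x) = 9*x^2 + 10*x - 1

Solve f'(x) = 0:
  9*x^2 + 10*x - 1 = 0 has no rational roots; quadratic formula: x = (-10 ± √136)/18.
  ⇒ x = -sqrt(34)/9 - 5/9 ≈ -1.2034, -5/9 + sqrt(34)/9 ≈ 0.0923

f''(x) = 18*x + 10
Second-derivative test at each critical point:
  f''(-1.2034) = -11.6619 < 0 → local maximum
  f''(0.0923) = 11.6619 > 0 → local minimum

Critical points: x = -sqrt(34)/9 - 5/9 ≈ -1.2034 (local maximum); x = -5/9 + sqrt(34)/9 ≈ 0.0923 (local minimum)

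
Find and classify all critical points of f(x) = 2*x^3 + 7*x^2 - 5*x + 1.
f'(x) = 6*x^2 + 14*x - 5

Solve f'(x) = 0:
  6*x^2 + 14*x - 5 = 0 has no rational roots; quadratic formula: x = (-14 ± √316)/12.
  ⇒ x = -sqrt(79)/6 - 7/6 ≈ -2.6480, -7/6 + sqrt(79)/6 ≈ 0.3147

f''(x) = 12*x + 14
Second-derivative test at each critical point:
  f''(-2.6480) = -17.7764 < 0 → local maximum
  f''(0.3147) = 17.7764 > 0 → local minimum

Critical points: x = -sqrt(79)/6 - 7/6 ≈ -2.6480 (local maximum); x = -7/6 + sqrt(79)/6 ≈ 0.3147 (local minimum)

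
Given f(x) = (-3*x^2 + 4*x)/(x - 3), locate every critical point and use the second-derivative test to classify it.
f'(x) = 3*(-x^2 + 6*x - 4)/(x^2 - 6*x + 9)

Solve f'(x) = 0:
  f'(x) = -3*(x^2 - 6*x + 4)/(x - 3)^2; the denominator is positive wherever f is defined, so f'(x) = 0 ⇔ -3*x^2 + 18*x - 12 = 0.
  Factor: -3*x^2 + 18*x - 12 = -3*(x^2 - 6*x + 4); x^2 - 6*x + 4 = 0 has no rational roots; quadratic formula: x = (6 ± √20)/2.
  ⇒ x = 3 - sqrt(5) ≈ 0.7639, sqrt(5) + 3 ≈ 5.2361

f''(x) = -30/(x^3 - 9*x^2 + 27*x - 27)
Second-derivative test at each critical point:
  f''(0.7639) = 2.6833 > 0 → local minimum
  f''(5.2361) = -2.6833 < 0 → local maximum

Critical points: x = 3 - sqrt(5) ≈ 0.7639 (local minimum); x = sqrt(5) + 3 ≈ 5.2361 (local maximum)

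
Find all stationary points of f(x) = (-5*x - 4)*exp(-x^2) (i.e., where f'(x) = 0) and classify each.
f'(x) = (2*x*(5*x + 4) - 5)*exp(-x^2)

Solve f'(x) = 0:
  f'(x) = (10*x^2 + 8*x - 5)·exp(-x^2) and exp(-x^2) > 0 for every x, so f'(x) = 0 ⇔ 10*x^2 + 8*x - 5 = 0.
  10*x^2 + 8*x - 5 = 0 has no rational roots; quadratic formula: x = (-8 ± √264)/20.
  ⇒ x = -sqrt(66)/10 - 2/5 ≈ -1.2124, -2/5 + sqrt(66)/10 ≈ 0.4124

f''(x) = 2*(-10*x^3 - 8*x^2 + 15*x + 4)*exp(-x^2)
Second-derivative test at each critical point:
  f''(-1.2124) = -3.7361 < 0 → local maximum
  f''(0.4124) = 13.7069 > 0 → local minimum

Critical points: x = -sqrt(66)/10 - 2/5 ≈ -1.2124 (local maximum); x = -2/5 + sqrt(66)/10 ≈ 0.4124 (local minimum)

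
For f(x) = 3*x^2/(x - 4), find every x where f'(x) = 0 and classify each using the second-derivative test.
f'(x) = 3*x*(x - 8)/(x^2 - 8*x + 16)

Solve f'(x) = 0:
  f'(x) = 3*x*(x - 8)/(x - 4)^2; the denominator is positive wherever f is defined, so f'(x) = 0 ⇔ 3*x^2 - 24*x = 0.
  Factor: 3*x^2 - 24*x = 3*x*(x - 8) = 0.
  ⇒ x = 0, 8

f''(x) = 96/(x^3 - 12*x^2 + 48*x - 64)
Second-derivative test at each critical point:
  f''(0) = -3/2 < 0 → local maximum
  f''(8) = 3/2 > 0 → local minimum

Critical points: x = 0 (local maximum); x = 8 (local minimum)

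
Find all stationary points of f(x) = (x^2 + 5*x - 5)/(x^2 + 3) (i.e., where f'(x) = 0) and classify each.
f'(x) = (-5*x^2 + 16*x + 15)/(x^4 + 6*x^2 + 9)

Solve f'(x) = 0:
  f'(x) = -(5*x^2 - 16*x - 15)/(x^2 + 3)^2; the denominator is positive wherever f is defined, so f'(x) = 0 ⇔ -5*x^2 + 16*x + 15 = 0.
  5*x^2 - 16*x - 15 = 0 has no rational roots; quadratic formula: x = (16 ± √556)/10.
  ⇒ x = 8/5 - sqrt(139)/5 ≈ -0.7580, 8/5 + sqrt(139)/5 ≈ 3.9580

f''(x) = 2*(5*x^3 - 24*x^2 - 45*x + 24)/(x^6 + 9*x^4 + 27*x^2 + 27)
Second-derivative test at each critical point:
  f''(-0.7580) = 1.8455 > 0 → local minimum
  f''(3.9580) = -0.0677 < 0 → local maximum

Critical points: x = 8/5 - sqrt(139)/5 ≈ -0.7580 (local minimum); x = 8/5 + sqrt(139)/5 ≈ 3.9580 (local maximum)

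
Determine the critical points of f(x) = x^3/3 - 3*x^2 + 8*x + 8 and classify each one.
f'(x) = x^2 - 6*x + 8

Solve f'(x) = 0:
  Factor: x^2 - 6*x + 8 = (x - 4)*(x - 2) = 0.
  ⇒ x = 2, 4

f''(x) = 2*x - 6
Second-derivative test at each critical point:
  f''(2) = -2 < 0 → local maximum
  f''(4) = 2 > 0 → local minimum

Critical points: x = 2 (local maximum); x = 4 (local minimum)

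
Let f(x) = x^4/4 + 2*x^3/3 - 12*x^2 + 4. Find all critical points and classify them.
f'(x) = x*(x^2 + 2*x - 24)

Solve f'(x) = 0:
  Factor: x^3 + 2*x^2 - 24*x = x*(x - 4)*(x + 6) = 0.
  ⇒ x = -6, 0, 4

f''(x) = 3*x^2 + 4*x - 24
Second-derivative test at each critical point:
  f''(-6) = 60 > 0 → local minimum
  f''(0) = -24 < 0 → local maximum
  f''(4) = 40 > 0 → local minimum

Critical points: x = -6 (local minimum); x = 0 (local maximum); x = 4 (local minimum)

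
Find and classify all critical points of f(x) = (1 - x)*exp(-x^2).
f'(x) = (2*x*(x - 1) - 1)*exp(-x^2)

Solve f'(x) = 0:
  f'(x) = (2*x^2 - 2*x - 1)·exp(-x^2) and exp(-x^2) > 0 for every x, so f'(x) = 0 ⇔ 2*x^2 - 2*x - 1 = 0.
  2*x^2 - 2*x - 1 = 0 has no rational roots; quadratic formula: x = (2 ± √12)/4.
  ⇒ x = 1/2 - sqrt(3)/2 ≈ -0.3660, 1/2 + sqrt(3)/2 ≈ 1.3660

f''(x) = 2*(2*x^2*(1 - x) + 3*x - 1)*exp(-x^2)
Second-derivative test at each critical point:
  f''(-0.3660) = -3.0297 < 0 → local maximum
  f''(1.3660) = 0.5360 > 0 → local minimum

Critical points: x = 1/2 - sqrt(3)/2 ≈ -0.3660 (local maximum); x = 1/2 + sqrt(3)/2 ≈ 1.3660 (local minimum)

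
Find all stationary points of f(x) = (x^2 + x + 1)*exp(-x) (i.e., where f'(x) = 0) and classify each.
f'(x) = x*(1 - x)*exp(-x)

Solve f'(x) = 0:
  f'(x) = (-x^2 + x)·exp(-x) and exp(-x) > 0 for every x, so f'(x) = 0 ⇔ -x^2 + x = 0.
  Factor: -x^2 + x = -x*(x - 1) = 0.
  ⇒ x = 0, 1

f''(x) = (x^2 - 3*x + 1)*exp(-x)
Second-derivative test at each critical point:
  f''(0) = 1 > 0 → local minimum
  f''(1) = -0.3679 < 0 → local maximum

Critical points: x = 0 (local minimum); x = 1 (local maximum)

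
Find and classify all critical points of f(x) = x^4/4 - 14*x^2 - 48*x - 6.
f'(x) = x^3 - 28*x - 48

Solve f'(x) = 0:
  Factor: x^3 - 28*x - 48 = (x - 6)*(x + 2)*(x + 4) = 0.
  ⇒ x = -4, -2, 6

f''(x) = 3*x^2 - 28
Second-derivative test at each critical point:
  f''(-4) = 20 > 0 → local minimum
  f''(-2) = -16 < 0 → local maximum
  f''(6) = 80 > 0 → local minimum

Critical points: x = -4 (local minimum); x = -2 (local maximum); x = 6 (local minimum)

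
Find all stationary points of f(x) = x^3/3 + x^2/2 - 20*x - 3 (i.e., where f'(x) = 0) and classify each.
f'(x) = x^2 + x - 20

Solve f'(x) = 0:
  Factor: x^2 + x - 20 = (x - 4)*(x + 5) = 0.
  ⇒ x = -5, 4

f''(x) = 2*x + 1
Second-derivative test at each critical point:
  f''(-5) = -9 < 0 → local maximum
  f''(4) = 9 > 0 → local minimum

Critical points: x = -5 (local maximum); x = 4 (local minimum)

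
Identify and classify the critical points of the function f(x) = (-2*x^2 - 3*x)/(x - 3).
f'(x) = (-2*x^2 + 12*x + 9)/(x^2 - 6*x + 9)

Solve f'(x) = 0:
  f'(x) = -(2*x^2 - 12*x - 9)/(x - 3)^2; the denominator is positive wherever f is defined, so f'(x) = 0 ⇔ -2*x^2 + 12*x + 9 = 0.
  2*x^2 - 12*x - 9 = 0 has no rational roots; quadratic formula: x = (12 ± √216)/4.
  ⇒ x = 3 - 3*sqrt(6)/2 ≈ -0.6742, 3 + 3*sqrt(6)/2 ≈ 6.6742

f''(x) = -54/(x^3 - 9*x^2 + 27*x - 27)
Second-derivative test at each critical point:
  f''(-0.6742) = 1.0887 > 0 → local minimum
  f''(6.6742) = -1.0887 < 0 → local maximum

Critical points: x = 3 - 3*sqrt(6)/2 ≈ -0.6742 (local minimum); x = 3 + 3*sqrt(6)/2 ≈ 6.6742 (local maximum)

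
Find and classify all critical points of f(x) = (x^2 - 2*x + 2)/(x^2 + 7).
f'(x) = 2*(x^2 + 5*x - 7)/(x^4 + 14*x^2 + 49)

Solve f'(x) = 0:
  f'(x) = 2*(x^2 + 5*x - 7)/(x^2 + 7)^2; the denominator is positive wherever f is defined, so f'(x) = 0 ⇔ 2*x^2 + 10*x - 14 = 0.
  Factor: 2*x^2 + 10*x - 14 = 2*(x^2 + 5*x - 7); x^2 + 5*x - 7 = 0 has no rational roots; quadratic formula: x = (-5 ± √53)/2.
  ⇒ x = -sqrt(53)/2 - 5/2 ≈ -6.1401, -5/2 + sqrt(53)/2 ≈ 1.1401

f''(x) = 2*(-2*x^3 - 15*x^2 + 42*x + 35)/(x^6 + 21*x^4 + 147*x^2 + 343)
Second-derivative test at each critical point:
  f''(-6.1401) = -0.0073 < 0 → local maximum
  f''(1.1401) = 0.2114 > 0 → local minimum

Critical points: x = -sqrt(53)/2 - 5/2 ≈ -6.1401 (local maximum); x = -5/2 + sqrt(53)/2 ≈ 1.1401 (local minimum)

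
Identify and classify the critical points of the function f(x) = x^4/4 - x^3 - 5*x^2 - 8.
f'(x) = x*(x^2 - 3*x - 10)

Solve f'(x) = 0:
  Factor: x^3 - 3*x^2 - 10*x = x*(x - 5)*(x + 2) = 0.
  ⇒ x = -2, 0, 5

f''(x) = 3*x^2 - 6*x - 10
Second-derivative test at each critical point:
  f''(-2) = 14 > 0 → local minimum
  f''(0) = -10 < 0 → local maximum
  f''(5) = 35 > 0 → local minimum

Critical points: x = -2 (local minimum); x = 0 (local maximum); x = 5 (local minimum)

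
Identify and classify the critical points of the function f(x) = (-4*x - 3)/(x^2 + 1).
f'(x) = 2*(2*x^2 + 3*x - 2)/(x^4 + 2*x^2 + 1)

Solve f'(x) = 0:
  f'(x) = 2*(x + 2)*(2*x - 1)/(x^2 + 1)^2; the denominator is positive wherever f is defined, so f'(x) = 0 ⇔ 4*x^2 + 6*x - 4 = 0.
  Factor: 4*x^2 + 6*x - 4 = 2*(x + 2)*(2*x - 1) = 0.
  ⇒ x = -2, 1/2

f''(x) = 2*(-4*x^2*(4*x + 3) + 3*(4*x + 1)*(x^2 + 1))/(x^2 + 1)^3
Second-derivative test at each critical point:
  f''(-2) = -2/5 < 0 → local maximum
  f''(1/2) = 32/5 > 0 → local minimum

Critical points: x = -2 (local maximum); x = 1/2 (local minimum)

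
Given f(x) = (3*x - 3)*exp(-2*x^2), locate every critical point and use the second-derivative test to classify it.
f'(x) = 3*(-4*x*(x - 1) + 1)*exp(-2*x^2)

Solve f'(x) = 0:
  f'(x) = (-12*x^2 + 12*x + 3)·exp(-2*x^2) and exp(-2*x^2) > 0 for every x, so f'(x) = 0 ⇔ -12*x^2 + 12*x + 3 = 0.
  Factor: -12*x^2 + 12*x + 3 = -3*(4*x^2 - 4*x - 1); 4*x^2 - 4*x - 1 = 0 has no rational roots; quadratic formula: x = (4 ± √32)/8.
  ⇒ x = 1/2 - sqrt(2)/2 ≈ -0.2071, 1/2 + sqrt(2)/2 ≈ 1.2071

f''(x) = 12*(4*x^2*(x - 1) - 3*x + 1)*exp(-2*x^2)
Second-derivative test at each critical point:
  f''(-0.2071) = 15.5754 > 0 → local minimum
  f''(1.2071) = -0.9206 < 0 → local maximum

Critical points: x = 1/2 - sqrt(2)/2 ≈ -0.2071 (local minimum); x = 1/2 + sqrt(2)/2 ≈ 1.2071 (local maximum)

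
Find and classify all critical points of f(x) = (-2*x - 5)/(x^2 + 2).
f'(x) = 2*(x^2 + 5*x - 2)/(x^4 + 4*x^2 + 4)

Solve f'(x) = 0:
  f'(x) = 2*(x^2 + 5*x - 2)/(x^2 + 2)^2; the denominator is positive wherever f is defined, so f'(x) = 0 ⇔ 2*x^2 + 10*x - 4 = 0.
  Factor: 2*x^2 + 10*x - 4 = 2*(x^2 + 5*x - 2); x^2 + 5*x - 2 = 0 has no rational roots; quadratic formula: x = (-5 ± √33)/2.
  ⇒ x = -sqrt(33)/2 - 5/2 ≈ -5.3723, -5/2 + sqrt(33)/2 ≈ 0.3723

f''(x) = 2*(-4*x^2*(2*x + 5) + (6*x + 5)*(x^2 + 2))/(x^2 + 2)^3
Second-derivative test at each critical point:
  f''(-5.3723) = -0.0121 < 0 → local maximum
  f''(0.3723) = 2.5121 > 0 → local minimum

Critical points: x = -sqrt(33)/2 - 5/2 ≈ -5.3723 (local maximum); x = -5/2 + sqrt(33)/2 ≈ 0.3723 (local minimum)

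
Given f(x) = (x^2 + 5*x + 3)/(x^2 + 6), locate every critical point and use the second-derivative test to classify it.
f'(x) = (-5*x^2 + 6*x + 30)/(x^4 + 12*x^2 + 36)

Solve f'(x) = 0:
  f'(x) = -(5*x^2 - 6*x - 30)/(x^2 + 6)^2; the denominator is positive wherever f is defined, so f'(x) = 0 ⇔ -5*x^2 + 6*x + 30 = 0.
  5*x^2 - 6*x - 30 = 0 has no rational roots; quadratic formula: x = (6 ± √636)/10.
  ⇒ x = 3/5 - sqrt(159)/5 ≈ -1.9219, 3/5 + sqrt(159)/5 ≈ 3.1219

f''(x) = 2*(5*x^3 - 9*x^2 - 90*x + 18)/(x^6 + 18*x^4 + 108*x^2 + 216)
Second-derivative test at each critical point:
  f''(-1.9219) = 0.2684 > 0 → local minimum
  f''(3.1219) = -0.1017 < 0 → local maximum

Critical points: x = 3/5 - sqrt(159)/5 ≈ -1.9219 (local minimum); x = 3/5 + sqrt(159)/5 ≈ 3.1219 (local maximum)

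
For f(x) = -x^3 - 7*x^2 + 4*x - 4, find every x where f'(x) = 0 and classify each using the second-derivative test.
f'(x) = -3*x^2 - 14*x + 4

Solve f'(x) = 0:
  3*x^2 + 14*x - 4 = 0 has no rational roots; quadratic formula: x = (-14 ± √244)/6.
  ⇒ x = -sqrt(61)/3 - 7/3 ≈ -4.9367, -7/3 + sqrt(61)/3 ≈ 0.2701

f''(x) = -6*x - 14
Second-derivative test at each critical point:
  f''(-4.9367) = 15.6205 > 0 → local minimum
  f''(0.2701) = -15.6205 < 0 → local maximum

Critical points: x = -sqrt(61)/3 - 7/3 ≈ -4.9367 (local minimum); x = -7/3 + sqrt(61)/3 ≈ 0.2701 (local maximum)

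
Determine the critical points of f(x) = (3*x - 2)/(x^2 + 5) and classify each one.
f'(x) = (-3*x^2 + 4*x + 15)/(x^4 + 10*x^2 + 25)

Solve f'(x) = 0:
  f'(x) = -(x - 3)*(3*x + 5)/(x^2 + 5)^2; the denominator is positive wherever f is defined, so f'(x) = 0 ⇔ -3*x^2 + 4*x + 15 = 0.
  Factor: -3*x^2 + 4*x + 15 = -(x - 3)*(3*x + 5) = 0.
  ⇒ x = -5/3, 3

f''(x) = 2*(4*x^2*(3*x - 2) + (2 - 9*x)*(x^2 + 5))/(x^2 + 5)^3
Second-derivative test at each critical point:
  f''(-5/3) = 81/350 > 0 → local minimum
  f''(3) = -1/14 < 0 → local maximum

Critical points: x = -5/3 (local minimum); x = 3 (local maximum)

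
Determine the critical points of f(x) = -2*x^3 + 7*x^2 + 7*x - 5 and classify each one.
f'(x) = -6*x^2 + 14*x + 7

Solve f'(x) = 0:
  6*x^2 - 14*x - 7 = 0 has no rational roots; quadratic formula: x = (14 ± √364)/12.
  ⇒ x = 7/6 - sqrt(91)/6 ≈ -0.4232, 7/6 + sqrt(91)/6 ≈ 2.7566

f''(x) = 14 - 12*x
Second-derivative test at each critical point:
  f''(-0.4232) = 19.0788 > 0 → local minimum
  f''(2.7566) = -19.0788 < 0 → local maximum

Critical points: x = 7/6 - sqrt(91)/6 ≈ -0.4232 (local minimum); x = 7/6 + sqrt(91)/6 ≈ 2.7566 (local maximum)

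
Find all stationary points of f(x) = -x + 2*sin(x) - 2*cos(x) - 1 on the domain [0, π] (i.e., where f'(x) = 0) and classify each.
f'(x) = 2*sqrt(2)*sin(x + pi/4) - 1

Solve f'(x) = 0 on [0, π]:
  f'(x) = 0 ⇔ 2*sin(x) + 2*cos(x) = 1. Write the left side as R·cos(x + φ) with R = √(2² + (-2)²) = 2*sqrt(2), cos φ = sqrt(2)/2, sin φ = -sqrt(2)/2; then cos(x + φ) = sqrt(2)/4. Solve for x and keep the solutions lying in [0, π].
  ⇒ x = atan((1 + sqrt(7))/(1 - sqrt(7))) + pi ≈ 1.9948

f''(x) = 2*sqrt(2)*cos(x + pi/4)
Second-derivative test at each critical point:
  f''(1.9948) = -2.6458 < 0 → local maximum

Critical points: x = atan((1 + sqrt(7))/(1 - sqrt(7))) + pi ≈ 1.9948 (local maximum)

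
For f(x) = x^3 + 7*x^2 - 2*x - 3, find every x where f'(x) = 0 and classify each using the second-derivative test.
f'(x) = 3*x^2 + 14*x - 2

Solve f'(x) = 0:
  3*x^2 + 14*x - 2 = 0 has no rational roots; quadratic formula: x = (-14 ± √220)/6.
  ⇒ x = -sqrt(55)/3 - 7/3 ≈ -4.8054, -7/3 + sqrt(55)/3 ≈ 0.1387

f''(x) = 6*x + 14
Second-derivative test at each critical point:
  f''(-4.8054) = -14.8324 < 0 → local maximum
  f''(0.1387) = 14.8324 > 0 → local minimum

Critical points: x = -sqrt(55)/3 - 7/3 ≈ -4.8054 (local maximum); x = -7/3 + sqrt(55)/3 ≈ 0.1387 (local minimum)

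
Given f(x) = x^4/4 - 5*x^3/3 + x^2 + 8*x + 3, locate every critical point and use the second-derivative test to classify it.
f'(x) = x^3 - 5*x^2 + 2*x + 8

Solve f'(x) = 0:
  Factor: x^3 - 5*x^2 + 2*x + 8 = (x - 4)*(x - 2)*(x + 1) = 0.
  ⇒ x = -1, 2, 4

f''(x) = 3*x^2 - 10*x + 2
Second-derivative test at each critical point:
  f''(-1) = 15 > 0 → local minimum
  f''(2) = -6 < 0 → local maximum
  f''(4) = 10 > 0 → local minimum

Critical points: x = -1 (local minimum); x = 2 (local maximum); x = 4 (local minimum)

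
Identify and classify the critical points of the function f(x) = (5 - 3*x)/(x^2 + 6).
f'(x) = (3*x^2 - 10*x - 18)/(x^4 + 12*x^2 + 36)

Solve f'(x) = 0:
  f'(x) = (3*x^2 - 10*x - 18)/(x^2 + 6)^2; the denominator is positive wherever f is defined, so f'(x) = 0 ⇔ 3*x^2 - 10*x - 18 = 0.
  3*x^2 - 10*x - 18 = 0 has no rational roots; quadratic formula: x = (10 ± √316)/6.
  ⇒ x = 5/3 - sqrt(79)/3 ≈ -1.2961, 5/3 + sqrt(79)/3 ≈ 4.6294

f''(x) = 2*(4*x^2*(5 - 3*x) + (9*x - 5)*(x^2 + 6))/(x^2 + 6)^3
Second-derivative test at each critical point:
  f''(-1.2961) = -0.3014 < 0 → local maximum
  f''(4.6294) = 0.0236 > 0 → local minimum

Critical points: x = 5/3 - sqrt(79)/3 ≈ -1.2961 (local maximum); x = 5/3 + sqrt(79)/3 ≈ 4.6294 (local minimum)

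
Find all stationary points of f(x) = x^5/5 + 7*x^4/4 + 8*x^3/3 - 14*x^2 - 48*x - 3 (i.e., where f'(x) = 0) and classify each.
f'(x) = x^4 + 7*x^3 + 8*x^2 - 28*x - 48

Solve f'(x) = 0:
  Factor: x^4 + 7*x^3 + 8*x^2 - 28*x - 48 = (x - 2)*(x + 2)*(x + 3)*(x + 4) = 0.
  ⇒ x = -4, -3, -2, 2

f''(x) = 4*x^3 + 21*x^2 + 16*x - 28
Second-derivative test at each critical point:
  f''(-4) = -12 < 0 → local maximum
  f''(-3) = 5 > 0 → local minimum
  f''(-2) = -8 < 0 → local maximum
  f''(2) = 120 > 0 → local minimum

Critical points: x = -4 (local maximum); x = -3 (local minimum); x = -2 (local maximum); x = 2 (local minimum)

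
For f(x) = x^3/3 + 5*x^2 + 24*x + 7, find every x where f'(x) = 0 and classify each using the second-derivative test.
f'(x) = x^2 + 10*x + 24

Solve f'(x) = 0:
  Factor: x^2 + 10*x + 24 = (x + 4)*(x + 6) = 0.
  ⇒ x = -6, -4

f''(x) = 2*x + 10
Second-derivative test at each critical point:
  f''(-6) = -2 < 0 → local maximum
  f''(-4) = 2 > 0 → local minimum

Critical points: x = -6 (local maximum); x = -4 (local minimum)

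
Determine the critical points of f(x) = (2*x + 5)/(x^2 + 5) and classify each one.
f'(x) = 2*(-x^2 - 5*x + 5)/(x^4 + 10*x^2 + 25)

Solve f'(x) = 0:
  f'(x) = -2*(x^2 + 5*x - 5)/(x^2 + 5)^2; the denominator is positive wherever f is defined, so f'(x) = 0 ⇔ -2*x^2 - 10*x + 10 = 0.
  Factor: -2*x^2 - 10*x + 10 = -2*(x^2 + 5*x - 5); x^2 + 5*x - 5 = 0 has no rational roots; quadratic formula: x = (-5 ± √45)/2.
  ⇒ x = -3*sqrt(5)/2 - 5/2 ≈ -5.8541, -5/2 + 3*sqrt(5)/2 ≈ 0.8541

f''(x) = 2*(4*x^2*(2*x + 5) - (6*x + 5)*(x^2 + 5))/(x^2 + 5)^3
Second-derivative test at each critical point:
  f''(-5.8541) = 0.0087 > 0 → local minimum
  f''(0.8541) = -0.4087 < 0 → local maximum

Critical points: x = -3*sqrt(5)/2 - 5/2 ≈ -5.8541 (local minimum); x = -5/2 + 3*sqrt(5)/2 ≈ 0.8541 (local maximum)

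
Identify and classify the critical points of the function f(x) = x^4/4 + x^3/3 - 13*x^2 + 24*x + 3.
f'(x) = x^3 + x^2 - 26*x + 24

Solve f'(x) = 0:
  Factor: x^3 + x^2 - 26*x + 24 = (x - 4)*(x - 1)*(x + 6) = 0.
  ⇒ x = -6, 1, 4

f''(x) = 3*x^2 + 2*x - 26
Second-derivative test at each critical point:
  f''(-6) = 70 > 0 → local minimum
  f''(1) = -21 < 0 → local maximum
  f''(4) = 30 > 0 → local minimum

Critical points: x = -6 (local minimum); x = 1 (local maximum); x = 4 (local minimum)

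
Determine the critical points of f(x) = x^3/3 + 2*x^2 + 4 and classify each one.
f'(x) = x*(x + 4)

Solve f'(x) = 0:
  Factor: x^2 + 4*x = x*(x + 4) = 0.
  ⇒ x = -4, 0

f''(x) = 2*x + 4
Second-derivative test at each critical point:
  f''(-4) = -4 < 0 → local maximum
  f''(0) = 4 > 0 → local minimum

Critical points: x = -4 (local maximum); x = 0 (local minimum)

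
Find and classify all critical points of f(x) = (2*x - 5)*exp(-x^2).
f'(x) = 2*(-x*(2*x - 5) + 1)*exp(-x^2)

Solve f'(x) = 0:
  f'(x) = (-4*x^2 + 10*x + 2)·exp(-x^2) and exp(-x^2) > 0 for every x, so f'(x) = 0 ⇔ -4*x^2 + 10*x + 2 = 0.
  Factor: -4*x^2 + 10*x + 2 = -2*(2*x^2 - 5*x - 1); 2*x^2 - 5*x - 1 = 0 has no rational roots; quadratic formula: x = (5 ± √33)/4.
  ⇒ x = 5/4 - sqrt(33)/4 ≈ -0.1861, 5/4 + sqrt(33)/4 ≈ 2.6861

f''(x) = 2*(2*x^2*(2*x - 5) - 6*x + 5)*exp(-x^2)
Second-derivative test at each critical point:
  f''(-0.1861) = 11.0979 > 0 → local minimum
  f''(2.6861) = -0.0084 < 0 → local maximum

Critical points: x = 5/4 - sqrt(33)/4 ≈ -0.1861 (local minimum); x = 5/4 + sqrt(33)/4 ≈ 2.6861 (local maximum)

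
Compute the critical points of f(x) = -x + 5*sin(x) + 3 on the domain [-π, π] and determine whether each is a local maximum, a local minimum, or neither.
f'(x) = 5*cos(x) - 1

Solve f'(x) = 0 on [-π, π]:
  f'(x) = 0 ⇔ cos(x) = 1/5, i.e. x = ±arccos(1/5) + 2nπ; keep the solutions lying in [-π, π].
  ⇒ x = -acos(1/5) ≈ -1.3694, acos(1/5) ≈ 1.3694

f''(x) = -5*sin(x)
Second-derivative test at each critical point:
  f''(-1.3694) = 4.8990 > 0 → local minimum
  f''(1.3694) = -4.8990 < 0 → local maximum

Critical points: x = -acos(1/5) ≈ -1.3694 (local minimum); x = acos(1/5) ≈ 1.3694 (local maximum)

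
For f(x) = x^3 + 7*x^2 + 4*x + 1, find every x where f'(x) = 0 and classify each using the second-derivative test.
f'(x) = 3*x^2 + 14*x + 4

Solve f'(x) = 0:
  3*x^2 + 14*x + 4 = 0 has no rational roots; quadratic formula: x = (-14 ± √148)/6.
  ⇒ x = -7/3 - sqrt(37)/3 ≈ -4.3609, -7/3 + sqrt(37)/3 ≈ -0.3057

f''(x) = 6*x + 14
Second-derivative test at each critical point:
  f''(-4.3609) = -12.1655 < 0 → local maximum
  f''(-0.3057) = 12.1655 > 0 → local minimum

Critical points: x = -7/3 - sqrt(37)/3 ≈ -4.3609 (local maximum); x = -7/3 + sqrt(37)/3 ≈ -0.3057 (local minimum)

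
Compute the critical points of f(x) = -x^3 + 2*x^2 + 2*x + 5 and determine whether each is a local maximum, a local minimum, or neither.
f'(x) = -3*x^2 + 4*x + 2

Solve f'(x) = 0:
  3*x^2 - 4*x - 2 = 0 has no rational roots; quadratic formula: x = (4 ± √40)/6.
  ⇒ x = 2/3 - sqrt(10)/3 ≈ -0.3874, 2/3 + sqrt(10)/3 ≈ 1.7208

f''(x) = 4 - 6*x
Second-derivative test at each critical point:
  f''(-0.3874) = 6.3246 > 0 → local minimum
  f''(1.7208) = -6.3246 < 0 → local maximum

Critical points: x = 2/3 - sqrt(10)/3 ≈ -0.3874 (local minimum); x = 2/3 + sqrt(10)/3 ≈ 1.7208 (local maximum)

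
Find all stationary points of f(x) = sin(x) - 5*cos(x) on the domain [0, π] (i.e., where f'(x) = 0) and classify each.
f'(x) = 5*sin(x) + cos(x)

Solve f'(x) = 0 on [0, π]:
  f'(x) = 0 ⇔ cos(x) = -5*sin(x) ⇔ tan(x) = -1/5, i.e. x = arctan(-1/5) + nπ; keep the solutions lying in [0, π].
  ⇒ x = pi - atan(1/5) ≈ 2.9442

f''(x) = -sin(x) + 5*cos(x)
Second-derivative test at each critical point:
  f''(2.9442) = -5.0990 < 0 → local maximum

Critical points: x = pi - atan(1/5) ≈ 2.9442 (local maximum)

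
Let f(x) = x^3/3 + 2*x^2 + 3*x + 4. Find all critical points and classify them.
f'(x) = x^2 + 4*x + 3

Solve f'(x) = 0:
  Factor: x^2 + 4*x + 3 = (x + 1)*(x + 3) = 0.
  ⇒ x = -3, -1

f''(x) = 2*x + 4
Second-derivative test at each critical point:
  f''(-3) = -2 < 0 → local maximum
  f''(-1) = 2 > 0 → local minimum

Critical points: x = -3 (local maximum); x = -1 (local minimum)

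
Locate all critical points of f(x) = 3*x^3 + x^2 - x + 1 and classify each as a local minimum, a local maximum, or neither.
f'(x) = 9*x^2 + 2*x - 1

Solve f'(x) = 0:
  9*x^2 + 2*x - 1 = 0 has no rational roots; quadratic formula: x = (-2 ± √40)/18.
  ⇒ x = -sqrt(10)/9 - 1/9 ≈ -0.4625, -1/9 + sqrt(10)/9 ≈ 0.2403

f''(x) = 18*x + 2
Second-derivative test at each critical point:
  f''(-0.4625) = -6.3246 < 0 → local maximum
  f''(0.2403) = 6.3246 > 0 → local minimum

Critical points: x = -sqrt(10)/9 - 1/9 ≈ -0.4625 (local maximum); x = -1/9 + sqrt(10)/9 ≈ 0.2403 (local minimum)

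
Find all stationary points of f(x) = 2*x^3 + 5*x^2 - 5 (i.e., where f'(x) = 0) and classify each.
f'(x) = 2*x*(3*x + 5)

Solve f'(x) = 0:
  Factor: 6*x^2 + 10*x = 2*x*(3*x + 5) = 0.
  ⇒ x = -5/3, 0

f''(x) = 12*x + 10
Second-derivative test at each critical point:
  f''(-5/3) = -10 < 0 → local maximum
  f''(0) = 10 > 0 → local minimum

Critical points: x = -5/3 (local maximum); x = 0 (local minimum)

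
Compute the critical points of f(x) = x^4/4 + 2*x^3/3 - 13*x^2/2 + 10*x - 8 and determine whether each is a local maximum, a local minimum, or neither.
f'(x) = x^3 + 2*x^2 - 13*x + 10

Solve f'(x) = 0:
  Factor: x^3 + 2*x^2 - 13*x + 10 = (x - 2)*(x - 1)*(x + 5) = 0.
  ⇒ x = -5, 1, 2

f''(x) = 3*x^2 + 4*x - 13
Second-derivative test at each critical point:
  f''(-5) = 42 > 0 → local minimum
  f''(1) = -6 < 0 → local maximum
  f''(2) = 7 > 0 → local minimum

Critical points: x = -5 (local minimum); x = 1 (local maximum); x = 2 (local minimum)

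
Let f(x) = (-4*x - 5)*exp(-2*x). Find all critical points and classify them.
f'(x) = 2*(4*x + 3)*exp(-2*x)

Solve f'(x) = 0:
  f'(x) = (8*x + 6)·exp(-2*x) and exp(-2*x) > 0 for every x, so f'(x) = 0 ⇔ 8*x + 6 = 0.
  Factor: 8*x + 6 = 2*(4*x + 3) = 0.
  ⇒ x = -3/4

f''(x) = 4*(-4*x - 1)*exp(-2*x)
Second-derivative test at each critical point:
  f''(-3/4) = 35.8535 > 0 → local minimum

Critical points: x = -3/4 (local minimum)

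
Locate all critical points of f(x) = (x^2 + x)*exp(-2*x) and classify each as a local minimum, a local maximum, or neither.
f'(x) = (1 - 2*x^2)*exp(-2*x)

Solve f'(x) = 0:
  f'(x) = (1 - 2*x^2)·exp(-2*x) and exp(-2*x) > 0 for every x, so f'(x) = 0 ⇔ 1 - 2*x^2 = 0.
  2*x^2 - 1 = 0 has no rational roots; quadratic formula: x = (0 ± √8)/4.
  ⇒ x = -sqrt(2)/2 ≈ -0.7071, sqrt(2)/2 ≈ 0.7071

f''(x) = 2*(2*x^2 - 2*x - 1)*exp(-2*x)
Second-derivative test at each critical point:
  f''(-0.7071) = 11.6340 > 0 → local minimum
  f''(0.7071) = -0.6876 < 0 → local maximum

Critical points: x = -sqrt(2)/2 ≈ -0.7071 (local minimum); x = sqrt(2)/2 ≈ 0.7071 (local maximum)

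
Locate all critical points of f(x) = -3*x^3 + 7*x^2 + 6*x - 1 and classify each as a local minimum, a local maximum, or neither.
f'(x) = -9*x^2 + 14*x + 6

Solve f'(x) = 0:
  9*x^2 - 14*x - 6 = 0 has no rational roots; quadratic formula: x = (14 ± √412)/18.
  ⇒ x = 7/9 - sqrt(103)/9 ≈ -0.3499, 7/9 + sqrt(103)/9 ≈ 1.9054

f''(x) = 14 - 18*x
Second-derivative test at each critical point:
  f''(-0.3499) = 20.2978 > 0 → local minimum
  f''(1.9054) = -20.2978 < 0 → local maximum

Critical points: x = 7/9 - sqrt(103)/9 ≈ -0.3499 (local minimum); x = 7/9 + sqrt(103)/9 ≈ 1.9054 (local maximum)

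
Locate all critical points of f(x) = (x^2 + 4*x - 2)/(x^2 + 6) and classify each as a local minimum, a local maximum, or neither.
f'(x) = 4*(-x^2 + 4*x + 6)/(x^4 + 12*x^2 + 36)

Solve f'(x) = 0:
  f'(x) = -4*(x^2 - 4*x - 6)/(x^2 + 6)^2; the denominator is positive wherever f is defined, so f'(x) = 0 ⇔ -4*x^2 + 16*x + 24 = 0.
  Factor: -4*x^2 + 16*x + 24 = -4*(x^2 - 4*x - 6); x^2 - 4*x - 6 = 0 has no rational roots; quadratic formula: x = (4 ± √40)/2.
  ⇒ x = 2 - sqrt(10) ≈ -1.1623, 2 + sqrt(10) ≈ 5.1623

f''(x) = 8*(x^3 - 6*x^2 - 18*x + 12)/(x^6 + 18*x^4 + 108*x^2 + 216)
Second-derivative test at each critical point:
  f''(-1.1623) = 0.4682 > 0 → local minimum
  f''(5.1623) = -0.0237 < 0 → local maximum

Critical points: x = 2 - sqrt(10) ≈ -1.1623 (local minimum); x = 2 + sqrt(10) ≈ 5.1623 (local maximum)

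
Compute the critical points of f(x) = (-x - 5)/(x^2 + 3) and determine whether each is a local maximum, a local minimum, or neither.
f'(x) = (-x^2 + 2*x*(x + 5) - 3)/(x^2 + 3)^2

Solve f'(x) = 0:
  f'(x) = (x^2 + 10*x - 3)/(x^2 + 3)^2; the denominator is positive wherever f is defined, so f'(x) = 0 ⇔ x^2 + 10*x - 3 = 0.
  x^2 + 10*x - 3 = 0 has no rational roots; quadratic formula: x = (-10 ± √112)/2.
  ⇒ x = -2*sqrt(7) - 5 ≈ -10.2915, -5 + 2*sqrt(7) ≈ 0.2915

f''(x) = 2*(-4*x^2*(x + 5) + (3*x + 5)*(x^2 + 3))/(x^2 + 3)^3
Second-derivative test at each critical point:
  f''(-10.2915) = -0.0009 < 0 → local maximum
  f''(0.2915) = 1.1120 > 0 → local minimum

Critical points: x = -2*sqrt(7) - 5 ≈ -10.2915 (local maximum); x = -5 + 2*sqrt(7) ≈ 0.2915 (local minimum)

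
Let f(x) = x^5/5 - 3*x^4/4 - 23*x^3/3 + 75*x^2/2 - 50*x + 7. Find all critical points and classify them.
f'(x) = x^4 - 3*x^3 - 23*x^2 + 75*x - 50

Solve f'(x) = 0:
  Factor: x^4 - 3*x^3 - 23*x^2 + 75*x - 50 = (x - 5)*(x - 2)*(x - 1)*(x + 5) = 0.
  ⇒ x = -5, 1, 2, 5

f''(x) = 4*x^3 - 9*x^2 - 46*x + 75
Second-derivative test at each critical point:
  f''(-5) = -420 < 0 → local maximum
  f''(1) = 24 > 0 → local minimum
  f''(2) = -21 < 0 → local maximum
  f''(5) = 120 > 0 → local minimum

Critical points: x = -5 (local maximum); x = 1 (local minimum); x = 2 (local maximum); x = 5 (local minimum)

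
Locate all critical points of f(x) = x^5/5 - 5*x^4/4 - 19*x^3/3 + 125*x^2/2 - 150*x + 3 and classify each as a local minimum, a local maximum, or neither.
f'(x) = x^4 - 5*x^3 - 19*x^2 + 125*x - 150

Solve f'(x) = 0:
  Factor: x^4 - 5*x^3 - 19*x^2 + 125*x - 150 = (x - 5)*(x - 3)*(x - 2)*(x + 5) = 0.
  ⇒ x = -5, 2, 3, 5

f''(x) = 4*x^3 - 15*x^2 - 38*x + 125
Second-derivative test at each critical point:
  f''(-5) = -560 < 0 → local maximum
  f''(2) = 21 > 0 → local minimum
  f''(3) = -16 < 0 → local maximum
  f''(5) = 60 > 0 → local minimum

Critical points: x = -5 (local maximum); x = 2 (local minimum); x = 3 (local maximum); x = 5 (local minimum)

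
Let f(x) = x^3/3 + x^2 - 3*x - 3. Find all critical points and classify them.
f'(x) = x^2 + 2*x - 3

Solve f'(x) = 0:
  Factor: x^2 + 2*x - 3 = (x - 1)*(x + 3) = 0.
  ⇒ x = -3, 1

f''(x) = 2*x + 2
Second-derivative test at each critical point:
  f''(-3) = -4 < 0 → local maximum
  f''(1) = 4 > 0 → local minimum

Critical points: x = -3 (local maximum); x = 1 (local minimum)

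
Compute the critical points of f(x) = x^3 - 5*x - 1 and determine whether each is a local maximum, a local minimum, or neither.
f'(x) = 3*x^2 - 5

Solve f'(x) = 0:
  3*x^2 - 5 = 0 has no rational roots; quadratic formula: x = (0 ± √60)/6.
  ⇒ x = -sqrt(15)/3 ≈ -1.2910, sqrt(15)/3 ≈ 1.2910

f''(x) = 6*x
Second-derivative test at each critical point:
  f''(-1.2910) = -7.7460 < 0 → local maximum
  f''(1.2910) = 7.7460 > 0 → local minimum

Critical points: x = -sqrt(15)/3 ≈ -1.2910 (local maximum); x = sqrt(15)/3 ≈ 1.2910 (local minimum)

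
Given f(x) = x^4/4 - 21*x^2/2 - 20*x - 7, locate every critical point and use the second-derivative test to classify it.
f'(x) = x^3 - 21*x - 20

Solve f'(x) = 0:
  Factor: x^3 - 21*x - 20 = (x - 5)*(x + 1)*(x + 4) = 0.
  ⇒ x = -4, -1, 5

f''(x) = 3*x^2 - 21
Second-derivative test at each critical point:
  f''(-4) = 27 > 0 → local minimum
  f''(-1) = -18 < 0 → local maximum
  f''(5) = 54 > 0 → local minimum

Critical points: x = -4 (local minimum); x = -1 (local maximum); x = 5 (local minimum)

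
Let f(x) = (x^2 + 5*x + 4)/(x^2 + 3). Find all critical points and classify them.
f'(x) = (-5*x^2 - 2*x + 15)/(x^4 + 6*x^2 + 9)

Solve f'(x) = 0:
  f'(x) = -(5*x^2 + 2*x - 15)/(x^2 + 3)^2; the denominator is positive wherever f is defined, so f'(x) = 0 ⇔ -5*x^2 - 2*x + 15 = 0.
  5*x^2 + 2*x - 15 = 0 has no rational roots; quadratic formula: x = (-2 ± √304)/10.
  ⇒ x = -2*sqrt(19)/5 - 1/5 ≈ -1.9436, -1/5 + 2*sqrt(19)/5 ≈ 1.5436

f''(x) = 2*(5*x^3 + 3*x^2 - 45*x - 3)/(x^6 + 9*x^4 + 27*x^2 + 27)
Second-derivative test at each critical point:
  f''(-1.9436) = 0.3796 > 0 → local minimum
  f''(1.5436) = -0.6018 < 0 → local maximum

Critical points: x = -2*sqrt(19)/5 - 1/5 ≈ -1.9436 (local minimum); x = -1/5 + 2*sqrt(19)/5 ≈ 1.5436 (local maximum)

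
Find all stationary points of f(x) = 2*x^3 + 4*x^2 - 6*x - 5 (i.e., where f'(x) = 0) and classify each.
f'(x) = 6*x^2 + 8*x - 6

Solve f'(x) = 0:
  Factor: 6*x^2 + 8*x - 6 = 2*(3*x^2 + 4*x - 3); 3*x^2 + 4*x - 3 = 0 has no rational roots; quadratic formula: x = (-4 ± √52)/6.
  ⇒ x = -sqrt(13)/3 - 2/3 ≈ -1.8685, -2/3 + sqrt(13)/3 ≈ 0.5352

f''(x) = 12*x + 8
Second-derivative test at each critical point:
  f''(-1.8685) = -14.4222 < 0 → local maximum
  f''(0.5352) = 14.4222 > 0 → local minimum

Critical points: x = -sqrt(13)/3 - 2/3 ≈ -1.8685 (local maximum); x = -2/3 + sqrt(13)/3 ≈ 0.5352 (local minimum)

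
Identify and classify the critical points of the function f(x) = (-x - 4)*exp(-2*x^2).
f'(x) = (4*x*(x + 4) - 1)*exp(-2*x^2)

Solve f'(x) = 0:
  f'(x) = (4*x^2 + 16*x - 1)·exp(-2*x^2) and exp(-2*x^2) > 0 for every x, so f'(x) = 0 ⇔ 4*x^2 + 16*x - 1 = 0.
  4*x^2 + 16*x - 1 = 0 has no rational roots; quadratic formula: x = (-16 ± √272)/8.
  ⇒ x = -sqrt(17)/2 - 2 ≈ -4.0616, -2 + sqrt(17)/2 ≈ 0.0616

f''(x) = 4*(-4*x^2*(x + 4) + 3*x + 4)*exp(-2*x^2)
Second-derivative test at each critical point:
  f''(-4.0616) = -7.742e-14 < 0 → local maximum
  f''(0.0616) = 16.3679 > 0 → local minimum

Critical points: x = -sqrt(17)/2 - 2 ≈ -4.0616 (local maximum); x = -2 + sqrt(17)/2 ≈ 0.0616 (local minimum)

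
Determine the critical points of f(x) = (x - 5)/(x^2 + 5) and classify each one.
f'(x) = (x^2 - 2*x*(x - 5) + 5)/(x^2 + 5)^2

Solve f'(x) = 0:
  f'(x) = -(x^2 - 10*x - 5)/(x^2 + 5)^2; the denominator is positive wherever f is defined, so f'(x) = 0 ⇔ -x^2 + 10*x + 5 = 0.
  x^2 - 10*x - 5 = 0 has no rational roots; quadratic formula: x = (10 ± √120)/2.
  ⇒ x = 5 - sqrt(30) ≈ -0.4772, 5 + sqrt(30) ≈ 10.4772

f''(x) = 2*(4*x^2*(x - 5) + (5 - 3*x)*(x^2 + 5))/(x^2 + 5)^3
Second-derivative test at each critical point:
  f''(-0.4772) = 0.4008 > 0 → local minimum
  f''(10.4772) = -0.0008 < 0 → local maximum

Critical points: x = 5 - sqrt(30) ≈ -0.4772 (local minimum); x = 5 + sqrt(30) ≈ 10.4772 (local maximum)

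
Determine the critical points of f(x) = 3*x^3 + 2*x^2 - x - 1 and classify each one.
f'(x) = 9*x^2 + 4*x - 1

Solve f'(x) = 0:
  9*x^2 + 4*x - 1 = 0 has no rational roots; quadratic formula: x = (-4 ± √52)/18.
  ⇒ x = -sqrt(13)/9 - 2/9 ≈ -0.6228, -2/9 + sqrt(13)/9 ≈ 0.1784

f''(x) = 18*x + 4
Second-derivative test at each critical point:
  f''(-0.6228) = -7.2111 < 0 → local maximum
  f''(0.1784) = 7.2111 > 0 → local minimum

Critical points: x = -sqrt(13)/9 - 2/9 ≈ -0.6228 (local maximum); x = -2/9 + sqrt(13)/9 ≈ 0.1784 (local minimum)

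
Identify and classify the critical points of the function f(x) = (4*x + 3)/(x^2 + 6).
f'(x) = 2*(-2*x^2 - 3*x + 12)/(x^4 + 12*x^2 + 36)

Solve f'(x) = 0:
  f'(x) = -2*(2*x^2 + 3*x - 12)/(x^2 + 6)^2; the denominator is positive wherever f is defined, so f'(x) = 0 ⇔ -4*x^2 - 6*x + 24 = 0.
  Factor: -4*x^2 - 6*x + 24 = -2*(2*x^2 + 3*x - 12); 2*x^2 + 3*x - 12 = 0 has no rational roots; quadratic formula: x = (-3 ± √105)/4.
  ⇒ x = -sqrt(105)/4 - 3/4 ≈ -3.3117, -3/4 + sqrt(105)/4 ≈ 1.8117

f''(x) = 2*(4*x^2*(4*x + 3) - 3*(4*x + 1)*(x^2 + 6))/(x^2 + 6)^3
Second-derivative test at each critical point:
  f''(-3.3117) = 0.0712 > 0 → local minimum
  f''(1.8117) = -0.2379 < 0 → local maximum

Critical points: x = -sqrt(105)/4 - 3/4 ≈ -3.3117 (local minimum); x = -3/4 + sqrt(105)/4 ≈ 1.8117 (local maximum)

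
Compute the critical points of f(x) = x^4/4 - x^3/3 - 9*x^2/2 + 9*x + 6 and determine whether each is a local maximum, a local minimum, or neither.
f'(x) = x^3 - x^2 - 9*x + 9

Solve f'(x) = 0:
  Factor: x^3 - x^2 - 9*x + 9 = (x - 3)*(x - 1)*(x + 3) = 0.
  ⇒ x = -3, 1, 3

f''(x) = 3*x^2 - 2*x - 9
Second-derivative test at each critical point:
  f''(-3) = 24 > 0 → local minimum
  f''(1) = -8 < 0 → local maximum
  f''(3) = 12 > 0 → local minimum

Critical points: x = -3 (local minimum); x = 1 (local maximum); x = 3 (local minimum)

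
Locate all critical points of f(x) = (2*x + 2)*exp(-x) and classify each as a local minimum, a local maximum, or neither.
f'(x) = -2*x*exp(-x)

Solve f'(x) = 0:
  f'(x) = (-2*x)·exp(-x) and exp(-x) > 0 for every x, so f'(x) = 0 ⇔ -2*x = 0.
  -2*x = 0.
  ⇒ x = 0

f''(x) = 2*(x - 1)*exp(-x)
Second-derivative test at each critical point:
  f''(0) = -2 < 0 → local maximum

Critical points: x = 0 (local maximum)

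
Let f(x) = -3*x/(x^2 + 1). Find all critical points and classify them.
f'(x) = 3*(x^2 - 1)/(x^2 + 1)^2

Solve f'(x) = 0:
  f'(x) = 3*(x - 1)*(x + 1)/(x^2 + 1)^2; the denominator is positive wherever f is defined, so f'(x) = 0 ⇔ 3*x^2 - 3 = 0.
  Factor: 3*x^2 - 3 = 3*(x - 1)*(x + 1) = 0.
  ⇒ x = -1, 1

f''(x) = 6*x*(3 - x^2)/(x^2 + 1)^3
Second-derivative test at each critical point:
  f''(-1) = -3/2 < 0 → local maximum
  f''(1) = 3/2 > 0 → local minimum

Critical points: x = -1 (local maximum); x = 1 (local minimum)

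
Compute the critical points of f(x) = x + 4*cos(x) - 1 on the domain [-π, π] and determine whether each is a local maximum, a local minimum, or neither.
f'(x) = 1 - 4*sin(x)

Solve f'(x) = 0 on [-π, π]:
  f'(x) = 0 ⇔ sin(x) = 1/4, i.e. x = arcsin(1/4) + 2nπ or x = π − arcsin(1/4) + 2nπ; keep the solutions lying in [-π, π].
  ⇒ x = asin(1/4) ≈ 0.2527, pi - asin(1/4) ≈ 2.8889

f''(x) = -4*cos(x)
Second-derivative test at each critical point:
  f''(0.2527) = -3.8730 < 0 → local maximum
  f''(2.8889) = 3.8730 > 0 → local minimum

Critical points: x = asin(1/4) ≈ 0.2527 (local maximum); x = pi - asin(1/4) ≈ 2.8889 (local minimum)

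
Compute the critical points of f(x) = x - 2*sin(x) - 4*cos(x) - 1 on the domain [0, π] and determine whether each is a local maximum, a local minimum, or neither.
f'(x) = 4*sin(x) - 2*cos(x) + 1

Solve f'(x) = 0 on [0, π]:
  f'(x) = 0 ⇔ 4*sin(x) - 2*cos(x) = -1. Write the left side as R·cos(x + φ) with R = √((-2)² + (-4)²) = 2*sqrt(5), cos φ = -sqrt(5)/5, sin φ = -2*sqrt(5)/5; then cos(x + φ) = -sqrt(5)/10. Solve for x and keep the solutions lying in [0, π].
  ⇒ x = atan((-2 + sqrt(19))/(1 + 2*sqrt(19))) ≈ 0.2381

f''(x) = 2*sin(x) + 4*cos(x)
Second-derivative test at each critical point:
  f''(0.2381) = 4.3589 > 0 → local minimum

Critical points: x = atan((-2 + sqrt(19))/(1 + 2*sqrt(19))) ≈ 0.2381 (local minimum)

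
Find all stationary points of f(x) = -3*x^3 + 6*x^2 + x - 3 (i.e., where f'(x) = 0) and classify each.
f'(x) = -9*x^2 + 12*x + 1

Solve f'(x) = 0:
  9*x^2 - 12*x - 1 = 0 has no rational roots; quadratic formula: x = (12 ± √180)/18.
  ⇒ x = 2/3 - sqrt(5)/3 ≈ -0.0787, 2/3 + sqrt(5)/3 ≈ 1.4120

f''(x) = 12 - 18*x
Second-derivative test at each critical point:
  f''(-0.0787) = 13.4164 > 0 → local minimum
  f''(1.4120) = -13.4164 < 0 → local maximum

Critical points: x = 2/3 - sqrt(5)/3 ≈ -0.0787 (local minimum); x = 2/3 + sqrt(5)/3 ≈ 1.4120 (local maximum)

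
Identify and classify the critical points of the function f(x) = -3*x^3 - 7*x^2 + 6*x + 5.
f'(x) = -9*x^2 - 14*x + 6

Solve f'(x) = 0:
  9*x^2 + 14*x - 6 = 0 has no rational roots; quadratic formula: x = (-14 ± √412)/18.
  ⇒ x = -sqrt(103)/9 - 7/9 ≈ -1.9054, -7/9 + sqrt(103)/9 ≈ 0.3499

f''(x) = -18*x - 14
Second-derivative test at each critical point:
  f''(-1.9054) = 20.2978 > 0 → local minimum
  f''(0.3499) = -20.2978 < 0 → local maximum

Critical points: x = -sqrt(103)/9 - 7/9 ≈ -1.9054 (local minimum); x = -7/9 + sqrt(103)/9 ≈ 0.3499 (local maximum)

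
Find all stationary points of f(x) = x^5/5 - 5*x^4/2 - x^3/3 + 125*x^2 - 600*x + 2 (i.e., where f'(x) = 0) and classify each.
f'(x) = x^4 - 10*x^3 - x^2 + 250*x - 600

Solve f'(x) = 0:
  Factor: x^4 - 10*x^3 - x^2 + 250*x - 600 = (x - 6)*(x - 5)*(x - 4)*(x + 5) = 0.
  ⇒ x = -5, 4, 5, 6

f''(x) = 4*x^3 - 30*x^2 - 2*x + 250
Second-derivative test at each critical point:
  f''(-5) = -990 < 0 → local maximum
  f''(4) = 18 > 0 → local minimum
  f''(5) = -10 < 0 → local maximum
  f''(6) = 22 > 0 → local minimum

Critical points: x = -5 (local maximum); x = 4 (local minimum); x = 5 (local maximum); x = 6 (local minimum)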